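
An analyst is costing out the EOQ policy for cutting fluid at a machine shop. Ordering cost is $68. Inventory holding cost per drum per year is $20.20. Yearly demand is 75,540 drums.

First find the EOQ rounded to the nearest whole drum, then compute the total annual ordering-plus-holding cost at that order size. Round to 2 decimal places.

EOQ = √(2DS/H) = √(2 × 75,540 × 68 / 20.2)
    = √(508,586.14) ≈ 713.15 → Q = 713 drums
Orders/yr = 75,540/713 = 105.947; ordering cost = 105.947 × $68 = $7,204.38
Average inventory = 713/2 = 356.5; holding cost = 356.5 × $20.2 = $7,201.30
Total = $7,204.38 + $7,201.30 = $14,405.68

$14,405.68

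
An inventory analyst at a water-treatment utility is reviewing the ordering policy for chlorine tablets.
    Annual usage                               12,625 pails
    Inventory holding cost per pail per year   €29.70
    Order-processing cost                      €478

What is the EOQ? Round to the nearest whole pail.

637 pails

EOQ = √(2DS/H) = √(2 × 12,625 × 478 / 29.7)
    = √(406,380.47) ≈ 637.48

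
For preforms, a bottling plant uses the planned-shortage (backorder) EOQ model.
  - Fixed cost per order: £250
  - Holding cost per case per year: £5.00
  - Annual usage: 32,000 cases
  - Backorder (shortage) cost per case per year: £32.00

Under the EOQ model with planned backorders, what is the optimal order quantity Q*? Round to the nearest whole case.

1,924 cases

Q* = √(2DS/H) · √((H + b)/b)
   = √(2 × 32,000 × 250 / 5) · √((5 + 32) / 32)
   = 1,788.854 × 1.0753 ≈ 1,923.54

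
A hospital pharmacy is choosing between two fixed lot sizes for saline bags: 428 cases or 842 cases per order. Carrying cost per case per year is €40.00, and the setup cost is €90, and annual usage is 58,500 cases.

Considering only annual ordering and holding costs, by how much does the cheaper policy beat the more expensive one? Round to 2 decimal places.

€2,231.57

Annual cost at Q: ordering D·S/Q plus holding Q·H/2.
TC(428) = (58,500/428)×90 + (428/2)×40 = €20,861.40
TC(842) = (58,500/842)×90 + (842/2)×40 = €23,092.97
Cheaper: Q = 428.  Difference = €2,231.57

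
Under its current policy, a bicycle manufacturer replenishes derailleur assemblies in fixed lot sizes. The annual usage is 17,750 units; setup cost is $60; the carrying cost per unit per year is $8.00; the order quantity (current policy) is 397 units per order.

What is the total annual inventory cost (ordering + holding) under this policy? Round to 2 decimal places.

$4,270.62

Orders/yr = 17,750/397 = 44.710; ordering cost = 44.710 × $60 = $2,682.62
Average inventory = 397/2 = 198.5; holding cost = 198.5 × $8 = $1,588.00
Total = $2,682.62 + $1,588.00 = $4,270.62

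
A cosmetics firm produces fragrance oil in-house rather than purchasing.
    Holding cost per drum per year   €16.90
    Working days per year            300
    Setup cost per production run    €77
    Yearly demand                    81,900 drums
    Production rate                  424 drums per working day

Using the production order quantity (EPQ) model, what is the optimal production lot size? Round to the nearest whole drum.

1,448 drums

Daily demand d = 81,900/300 = 273.000; p = 424; 1 − d/p = 0.35613
EPQ = √(2DS / (H(1 − d/p)))
    = √(2 × 81,900 × 77 / (16.9 × 0.35613)) ≈ 1,447.62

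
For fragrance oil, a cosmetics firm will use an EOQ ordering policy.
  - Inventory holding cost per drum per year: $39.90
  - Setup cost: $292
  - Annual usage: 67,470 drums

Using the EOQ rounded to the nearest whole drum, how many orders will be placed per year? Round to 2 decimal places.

Q* = √(2·D·S / H) = √(2·67,470·292 / 39.9) = √987,530.8 ≈ 993.75 → Q = 994
Orders per year = D/Q = 67,470 / 994 = 67.877

67.88 orders per year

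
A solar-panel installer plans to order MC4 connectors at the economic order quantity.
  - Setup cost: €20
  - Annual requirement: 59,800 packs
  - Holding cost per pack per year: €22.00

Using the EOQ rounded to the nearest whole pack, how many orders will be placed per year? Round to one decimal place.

EOQ = √(2DS/H) = √(2 × 59,800 × 20 / 22)
    = √(108,727.27) ≈ 329.74 → Q = 330
Orders per year = D/Q = 59,800 / 330 = 181.212

181.2 orders per year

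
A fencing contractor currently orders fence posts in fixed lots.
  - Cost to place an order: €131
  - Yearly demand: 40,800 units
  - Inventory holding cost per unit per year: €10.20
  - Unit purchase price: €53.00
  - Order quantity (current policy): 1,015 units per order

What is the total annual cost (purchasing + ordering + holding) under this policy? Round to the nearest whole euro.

€2,172,842

Orders/yr = 40,800/1,015 = 40.197; ordering cost = 40.197 × €131 = €5,265.81
Average inventory = 1,015/2 = 507.5; holding cost = 507.5 × €10.2 = €5,176.50
Purchase cost = D·C = 40,800 × 53 = €2,162,400.00
Total = €5,265.81 + €5,176.50 + €2,162,400.00 = €2,172,842.31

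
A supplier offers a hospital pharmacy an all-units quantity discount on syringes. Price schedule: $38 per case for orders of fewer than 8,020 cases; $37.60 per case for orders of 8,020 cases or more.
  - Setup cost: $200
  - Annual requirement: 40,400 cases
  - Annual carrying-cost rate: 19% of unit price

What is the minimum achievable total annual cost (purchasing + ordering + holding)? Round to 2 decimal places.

$1,546,001.63

H₁ = 19%×$38 = $7.2200;  H₂ = 19%×$37.60 = $7.1440
EOQ₁ = √(2×40,400×200/7.2200) = 1,496.07  (< 8,020, feasible at tier 1)
EOQ₂ = √(2×40,400×200/7.1440) = 1,504.01  (< 8,020 → use Q = 8,020 at tier-2 price)
TC(tier 1 (EOQ₁), Q≈1,496.1) = $1,546,001.63
TC(tier 2, Q≈8,020.0) = $1,548,694.92
Minimum at tier 1 (EOQ₁): $1,546,001.63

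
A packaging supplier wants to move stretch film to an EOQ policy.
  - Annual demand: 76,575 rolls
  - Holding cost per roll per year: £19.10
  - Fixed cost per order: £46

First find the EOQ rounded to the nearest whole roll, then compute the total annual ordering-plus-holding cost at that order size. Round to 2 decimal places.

£11,599.90

Q* = √(2·D·S / H) = √(2·76,575·46 / 19.1) = √368,842.9 ≈ 607.32 → Q = 607 rolls
Orders/yr = 76,575/607 = 126.153; ordering cost = 126.153 × £46 = £5,803.05
Average inventory = 607/2 = 303.5; holding cost = 303.5 × £19.1 = £5,796.85
Total = £5,803.05 + £5,796.85 = £11,599.90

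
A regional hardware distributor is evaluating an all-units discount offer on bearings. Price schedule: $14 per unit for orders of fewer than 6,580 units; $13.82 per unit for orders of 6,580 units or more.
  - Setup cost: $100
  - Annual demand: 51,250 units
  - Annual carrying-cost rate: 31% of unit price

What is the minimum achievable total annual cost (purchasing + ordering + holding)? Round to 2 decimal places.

H₁ = 31%×$14 = $4.3400;  H₂ = 31%×$13.82 = $4.2842
EOQ₁ = √(2×51,250×100/4.3400) = 1,536.80  (< 6,580, feasible at tier 1)
EOQ₂ = √(2×51,250×100/4.2842) = 1,546.77  (< 6,580 → use Q = 6,580 at tier-2 price)
TC(tier 1 (EOQ₁), Q≈1,536.8) = $724,169.71
TC(tier 2, Q≈6,580.0) = $723,148.89
Minimum at tier 2: $723,148.89

$723,148.89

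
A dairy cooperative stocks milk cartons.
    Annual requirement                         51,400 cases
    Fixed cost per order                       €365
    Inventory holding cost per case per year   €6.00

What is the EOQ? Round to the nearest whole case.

2,501 cases

EOQ = √(2DS/H) = √(2 × 51,400 × 365 / 6)
    = √(6,253,666.67) ≈ 2,500.73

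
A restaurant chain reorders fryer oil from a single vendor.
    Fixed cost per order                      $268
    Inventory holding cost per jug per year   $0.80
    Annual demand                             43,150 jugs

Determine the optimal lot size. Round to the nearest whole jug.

5,377 jugs

Optimal lot size Q* = (2 × 43,150 × $268 / $0.8)^½ ≈ 5,376.85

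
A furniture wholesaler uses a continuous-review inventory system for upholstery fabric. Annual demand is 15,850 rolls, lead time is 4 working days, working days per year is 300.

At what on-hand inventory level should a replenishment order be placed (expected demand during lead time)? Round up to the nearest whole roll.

Daily demand d = 15,850 / 300 = 52.833 rolls/day
Demand during lead time = 52.833 × 4 = 211.33
Reorder point = 211.33 → round up

212 rolls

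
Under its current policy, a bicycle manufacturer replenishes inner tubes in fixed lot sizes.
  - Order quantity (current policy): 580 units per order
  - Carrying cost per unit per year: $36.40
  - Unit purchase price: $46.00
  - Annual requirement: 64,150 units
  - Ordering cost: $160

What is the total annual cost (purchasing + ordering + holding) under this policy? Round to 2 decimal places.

Annual ordering cost = (D/Q)·S = (64,150/580) × 160 = $17,696.55
Annual holding cost  = (Q/2)·H = (580/2) × 36.4 = $10,556.00
Purchase cost = D·C = 64,150 × 46 = $2,950,900.00
Total = $17,696.55 + $10,556.00 + $2,950,900.00 = $2,979,152.55

$2,979,152.55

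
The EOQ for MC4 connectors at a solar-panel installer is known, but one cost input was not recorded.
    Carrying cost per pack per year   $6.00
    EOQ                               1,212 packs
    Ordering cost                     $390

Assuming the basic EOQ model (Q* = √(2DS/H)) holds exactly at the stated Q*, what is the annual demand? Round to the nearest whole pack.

11,300 packs per year

EOQ relation: Q² = 2DS/H, so rearrange for the unknown.
D = Q²H / (2S) = 1,212² × 6 / (2 × 390) = 11,299.57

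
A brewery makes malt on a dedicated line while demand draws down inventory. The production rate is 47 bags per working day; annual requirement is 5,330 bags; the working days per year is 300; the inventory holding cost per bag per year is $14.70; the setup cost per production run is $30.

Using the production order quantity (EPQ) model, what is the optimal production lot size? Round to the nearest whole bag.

187 bags

Daily demand d = 5,330/300 = 17.767; p = 47; 1 − d/p = 0.62199
EPQ = √(2DS / (H(1 − d/p)))
    = √(2 × 5,330 × 30 / (14.7 × 0.62199)) ≈ 187.02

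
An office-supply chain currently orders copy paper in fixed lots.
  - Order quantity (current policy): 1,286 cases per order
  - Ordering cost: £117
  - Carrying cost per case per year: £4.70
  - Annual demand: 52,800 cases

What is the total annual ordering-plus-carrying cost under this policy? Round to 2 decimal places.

Orders/yr = 52,800/1,286 = 41.058; ordering cost = 41.058 × £117 = £4,803.73
Average inventory = 1,286/2 = 643; holding cost = 643 × £4.7 = £3,022.10
Total = £4,803.73 + £3,022.10 = £7,825.83

£7,825.83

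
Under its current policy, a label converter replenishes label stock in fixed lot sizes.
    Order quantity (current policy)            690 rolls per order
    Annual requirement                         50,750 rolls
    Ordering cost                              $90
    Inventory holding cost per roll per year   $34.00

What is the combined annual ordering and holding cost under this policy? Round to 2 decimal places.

$18,349.57

Annual ordering cost = (D/Q)·S = (50,750/690) × 90 = $6,619.57
Annual holding cost  = (Q/2)·H = (690/2) × 34 = $11,730.00
Total = $6,619.57 + $11,730.00 = $18,349.57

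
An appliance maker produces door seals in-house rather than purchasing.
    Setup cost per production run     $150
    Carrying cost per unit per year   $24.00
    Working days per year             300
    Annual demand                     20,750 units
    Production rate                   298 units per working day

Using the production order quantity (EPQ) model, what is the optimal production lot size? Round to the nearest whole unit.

d = 20,750/300 = 69.1667 units/day;  effective holding cost H(1 − d/p) = 24·(1 − 69.1667/298) = 18.42953
Q* = √(2DS / H_eff) = √(2·20,750·150 / 18.42953) ≈ 581.18

581 units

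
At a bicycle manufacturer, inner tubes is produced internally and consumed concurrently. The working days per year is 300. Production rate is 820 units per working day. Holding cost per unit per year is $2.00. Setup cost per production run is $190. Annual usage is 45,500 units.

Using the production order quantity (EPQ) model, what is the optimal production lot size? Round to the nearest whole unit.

d = 45,500/300 = 151.6667 units/day;  effective holding cost H(1 − d/p) = 2·(1 − 151.6667/820) = 1.63008
Q* = √(2DS / H_eff) = √(2·45,500·190 / 1.63008) ≈ 3,256.81

3,257 units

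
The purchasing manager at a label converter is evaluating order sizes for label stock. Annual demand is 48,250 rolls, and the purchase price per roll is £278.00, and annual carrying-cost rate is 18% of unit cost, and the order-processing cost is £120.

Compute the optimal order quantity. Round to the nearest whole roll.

Holding cost per roll per year: H = 18% × £278 = £50.0400
Optimal lot size Q* = (2 × 48,250 × £120 / £50.04)^½ ≈ 481.06

481 rolls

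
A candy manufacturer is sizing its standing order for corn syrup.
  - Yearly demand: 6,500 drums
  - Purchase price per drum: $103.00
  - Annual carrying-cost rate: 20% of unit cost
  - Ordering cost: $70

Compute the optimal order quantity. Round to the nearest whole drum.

210 drums

H = i·C = 0.2 × $103 = $20.6000 per drum-year
Optimal lot size Q* = (2 × 6,500 × $70 / $20.6)^½ ≈ 210.18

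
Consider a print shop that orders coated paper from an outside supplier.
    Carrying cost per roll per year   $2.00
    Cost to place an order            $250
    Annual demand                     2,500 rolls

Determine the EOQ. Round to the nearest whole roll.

2DS/H = 2·2,500·250/2 = 625,000.00
EOQ = √625,000.00 ≈ 790.57

791 rolls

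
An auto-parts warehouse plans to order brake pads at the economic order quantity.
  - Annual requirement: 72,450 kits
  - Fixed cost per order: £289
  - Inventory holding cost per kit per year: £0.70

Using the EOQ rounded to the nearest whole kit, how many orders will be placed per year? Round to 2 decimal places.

9.37 orders per year

Q* = √(2·D·S / H) = √(2·72,450·289 / 0.7) = √59,823,000.0 ≈ 7,734.53 → Q = 7,735
N = D/Q = 72,450/7,735 ≈ 9.367 orders/yr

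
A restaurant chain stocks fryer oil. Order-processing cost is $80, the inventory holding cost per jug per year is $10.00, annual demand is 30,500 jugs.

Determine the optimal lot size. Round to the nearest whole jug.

Optimal lot size Q* = (2 × 30,500 × $80 / $10)^½ ≈ 698.57

699 jugs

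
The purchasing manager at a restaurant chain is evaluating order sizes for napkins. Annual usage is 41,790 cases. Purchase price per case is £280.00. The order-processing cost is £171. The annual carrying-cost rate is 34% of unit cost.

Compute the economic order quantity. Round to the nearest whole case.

Holding cost per case per year: H = 34% × £280 = £95.2000
2DS/H = 2·41,790·171/95.2 = 150,127.94
EOQ = √150,127.94 ≈ 387.46

387 cases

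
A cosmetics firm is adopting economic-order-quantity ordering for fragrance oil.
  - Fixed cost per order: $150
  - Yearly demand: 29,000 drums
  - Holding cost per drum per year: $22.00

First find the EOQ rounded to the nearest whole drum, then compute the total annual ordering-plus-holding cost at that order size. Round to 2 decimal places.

Optimal lot size Q* = (2 × 29,000 × $150 / $22)^½ ≈ 628.85 → Q = 629 drums
Ordering: D/Q × S = 29,000/629 × $150 = $6,915.74
Holding:  Q/2 × H = 629/2 × $22 = $6,919.00
Total = $6,915.74 + $6,919.00 = $13,834.74

$13,834.74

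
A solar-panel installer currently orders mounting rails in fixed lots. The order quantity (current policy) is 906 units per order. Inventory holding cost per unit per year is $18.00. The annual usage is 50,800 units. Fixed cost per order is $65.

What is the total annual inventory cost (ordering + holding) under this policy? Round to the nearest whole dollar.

$11,799

Orders/yr = 50,800/906 = 56.071; ordering cost = 56.071 × $65 = $3,644.59
Average inventory = 906/2 = 453; holding cost = 453 × $18 = $8,154.00
Total = $3,644.59 + $8,154.00 = $11,798.59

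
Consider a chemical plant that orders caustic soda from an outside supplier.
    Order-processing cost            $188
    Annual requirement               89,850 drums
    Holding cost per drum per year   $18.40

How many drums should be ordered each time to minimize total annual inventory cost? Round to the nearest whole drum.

EOQ = √(2DS/H) = √(2 × 89,850 × 188 / 18.4)
    = √(1,836,065.22) ≈ 1,355.01

1,355 drums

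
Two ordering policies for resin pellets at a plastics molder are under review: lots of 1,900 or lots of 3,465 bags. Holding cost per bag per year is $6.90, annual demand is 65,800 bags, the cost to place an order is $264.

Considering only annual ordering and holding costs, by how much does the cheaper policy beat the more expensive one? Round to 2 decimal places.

$1,269.85

For each Q, cost = (D/Q)·S + (Q/2)·H.
TC(1,900) = (65,800/1,900)×264 + (1,900/2)×6.9 = $15,697.74
TC(3,465) = (65,800/3,465)×264 + (3,465/2)×6.9 = $16,967.58
Cheaper: Q = 1,900.  Difference = $1,269.85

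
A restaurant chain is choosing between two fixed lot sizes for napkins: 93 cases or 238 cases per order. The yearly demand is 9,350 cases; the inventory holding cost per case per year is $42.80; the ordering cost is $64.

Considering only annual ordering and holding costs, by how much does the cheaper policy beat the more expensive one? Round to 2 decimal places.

$817.12

For each Q, cost = (D/Q)·S + (Q/2)·H.
TC(93) = (9,350/93)×64 + (93/2)×42.8 = $8,424.61
TC(238) = (9,350/238)×64 + (238/2)×42.8 = $7,607.49
|ΔTC| = |$8,424.61 − $7,607.49| = $817.12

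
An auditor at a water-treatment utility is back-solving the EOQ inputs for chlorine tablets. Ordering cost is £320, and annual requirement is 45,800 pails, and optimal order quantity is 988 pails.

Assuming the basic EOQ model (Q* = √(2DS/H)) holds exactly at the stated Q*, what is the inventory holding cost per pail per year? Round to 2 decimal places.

£30.03

EOQ relation: Q² = 2DS/H, so rearrange for the unknown.
H = 2DS / Q² = 2 × 45,800 × 320 / 988² = 30.0284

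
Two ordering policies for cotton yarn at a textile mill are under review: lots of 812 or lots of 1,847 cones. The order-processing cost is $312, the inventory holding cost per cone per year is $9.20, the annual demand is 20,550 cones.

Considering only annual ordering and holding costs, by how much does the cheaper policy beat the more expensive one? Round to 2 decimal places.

$336.30

TC(Q) = (D/Q)S + (Q/2)H
TC(812) = (20,550/812)×312 + (812/2)×9.2 = $11,631.26
TC(1,847) = (20,550/1,847)×312 + (1,847/2)×9.2 = $11,967.56
Lots of 812 are cheaper by $336.30.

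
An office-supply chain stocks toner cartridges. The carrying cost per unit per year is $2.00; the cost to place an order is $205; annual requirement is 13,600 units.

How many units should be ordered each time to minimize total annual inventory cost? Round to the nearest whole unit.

Q* = √(2·D·S / H) = √(2·13,600·205 / 2) = √2,788,000.0 ≈ 1,669.73

1,670 units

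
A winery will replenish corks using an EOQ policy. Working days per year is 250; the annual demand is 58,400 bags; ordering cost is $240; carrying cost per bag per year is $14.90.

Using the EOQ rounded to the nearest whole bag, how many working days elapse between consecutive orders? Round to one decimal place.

5.9 days

2DS/H = 2·58,400·240/14.9 = 1,881,342.28
EOQ = √1,881,342.28 ≈ 1,371.62 → Q = 1,372 bags
Days between orders = 250 / (D/Q) = 250 / 42.566 ≈ 5.873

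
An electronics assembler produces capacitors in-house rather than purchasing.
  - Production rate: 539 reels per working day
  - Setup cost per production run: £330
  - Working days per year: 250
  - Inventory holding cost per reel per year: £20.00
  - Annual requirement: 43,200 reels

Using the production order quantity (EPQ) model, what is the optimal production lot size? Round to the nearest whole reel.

1,449 reels

Daily demand d = 43,200/250 = 172.800; p = 539; 1 − d/p = 0.67941
EPQ = √(2DS / (H(1 − d/p)))
    = √(2 × 43,200 × 330 / (20 × 0.67941)) ≈ 1,448.55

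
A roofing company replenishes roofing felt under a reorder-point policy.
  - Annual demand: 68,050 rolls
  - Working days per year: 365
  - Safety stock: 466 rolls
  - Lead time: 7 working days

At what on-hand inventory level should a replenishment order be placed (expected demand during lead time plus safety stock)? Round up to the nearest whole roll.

1,772 rolls

Daily demand d = 68,050 / 365 = 186.438 rolls/day
Demand during lead time = 186.438 × 7 = 1,305.07
Reorder point = 1,305.07 + 466 = 1,771.07 → round up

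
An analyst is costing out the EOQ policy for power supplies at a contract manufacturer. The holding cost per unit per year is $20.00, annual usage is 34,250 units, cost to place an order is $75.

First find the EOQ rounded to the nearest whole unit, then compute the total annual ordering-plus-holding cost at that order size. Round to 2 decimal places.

Q* = √(2·D·S / H) = √(2·34,250·75 / 20) = √256,875.0 ≈ 506.83 → Q = 507 units
Orders/yr = 34,250/507 = 67.554; ordering cost = 67.554 × $75 = $5,066.57
Average inventory = 507/2 = 253.5; holding cost = 253.5 × $20 = $5,070.00
Total = $5,066.57 + $5,070.00 = $10,136.57

$10,136.57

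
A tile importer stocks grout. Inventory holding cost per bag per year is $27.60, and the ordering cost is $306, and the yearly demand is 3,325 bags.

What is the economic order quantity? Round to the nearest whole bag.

Q* = √(2·D·S / H) = √(2·3,325·306 / 27.6) = √73,728.3 ≈ 271.53

272 bags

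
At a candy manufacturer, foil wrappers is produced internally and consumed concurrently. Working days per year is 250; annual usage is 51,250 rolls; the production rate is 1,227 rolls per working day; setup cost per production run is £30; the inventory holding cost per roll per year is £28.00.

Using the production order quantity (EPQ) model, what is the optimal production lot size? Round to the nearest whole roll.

Daily demand d = 51,250/250 = 205.000; p = 1227; 1 − d/p = 0.83293
EPQ = √(2DS / (H(1 − d/p)))
    = √(2 × 51,250 × 30 / (28 × 0.83293)) ≈ 363.11

363 rolls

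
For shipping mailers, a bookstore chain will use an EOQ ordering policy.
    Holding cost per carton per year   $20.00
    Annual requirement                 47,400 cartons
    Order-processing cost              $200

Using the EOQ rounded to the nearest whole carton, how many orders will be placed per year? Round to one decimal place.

EOQ = √(2DS/H) = √(2 × 47,400 × 200 / 20)
    = √(948,000.00) ≈ 973.65 → Q = 974
N = D/Q = 47,400/974 ≈ 48.665 orders/yr

48.7 orders per year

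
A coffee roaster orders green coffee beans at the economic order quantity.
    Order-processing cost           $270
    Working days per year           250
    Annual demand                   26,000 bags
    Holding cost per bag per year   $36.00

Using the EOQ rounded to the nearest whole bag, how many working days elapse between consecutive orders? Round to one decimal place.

6.0 days

EOQ = √(2DS/H) = √(2 × 26,000 × 270 / 36)
    = √(390,000.00) ≈ 624.50 → Q = 624 bags
Cycle time = (working days × Q)/D = (250 × 624) / 26,000 = 6.000 days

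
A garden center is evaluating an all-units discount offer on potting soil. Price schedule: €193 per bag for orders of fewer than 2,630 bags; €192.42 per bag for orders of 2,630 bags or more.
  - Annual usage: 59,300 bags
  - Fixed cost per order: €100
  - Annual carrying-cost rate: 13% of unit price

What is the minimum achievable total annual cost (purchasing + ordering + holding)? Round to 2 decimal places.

H₁ = 13%×€193 = €25.0900;  H₂ = 13%×€192.42 = €25.0146
EOQ₁ = √(2×59,300×100/25.0900) = 687.53  (< 2,630, feasible at tier 1)
EOQ₂ = √(2×59,300×100/25.0146) = 688.57  (< 2,630 → use Q = 2,630 at tier-2 price)
TC(tier 1 (EOQ₁), Q≈687.5) = €11,462,150.14
TC(tier 2, Q≈2,630.0) = €11,445,654.95
Minimum at tier 2: €11,445,654.95

€11,445,654.95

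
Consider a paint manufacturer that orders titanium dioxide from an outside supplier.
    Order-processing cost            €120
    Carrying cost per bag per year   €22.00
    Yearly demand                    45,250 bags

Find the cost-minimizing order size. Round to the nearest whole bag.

703 bags

Optimal lot size Q* = (2 × 45,250 × €120 / €22)^½ ≈ 702.59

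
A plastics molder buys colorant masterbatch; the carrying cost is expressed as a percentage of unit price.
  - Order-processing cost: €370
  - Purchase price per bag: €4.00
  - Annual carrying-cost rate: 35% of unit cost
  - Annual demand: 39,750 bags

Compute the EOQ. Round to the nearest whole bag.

Carrying cost H = €4 × 35% = €1.4000/bag/yr
EOQ = √(2DS/H) = √(2 × 39,750 × 370 / 1.4)
    = √(21,010,714.29) ≈ 4,583.74

4,584 bags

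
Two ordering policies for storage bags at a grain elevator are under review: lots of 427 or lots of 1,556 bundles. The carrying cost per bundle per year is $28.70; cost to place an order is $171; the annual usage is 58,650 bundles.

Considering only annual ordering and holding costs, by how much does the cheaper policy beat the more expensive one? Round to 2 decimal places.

For each Q, cost = (D/Q)·S + (Q/2)·H.
TC(427) = (58,650/427)×171 + (427/2)×28.7 = $29,614.92
TC(1,556) = (58,650/1,556)×171 + (1,556/2)×28.7 = $28,774.07
|ΔTC| = |$29,614.92 − $28,774.07| = $840.85

$840.85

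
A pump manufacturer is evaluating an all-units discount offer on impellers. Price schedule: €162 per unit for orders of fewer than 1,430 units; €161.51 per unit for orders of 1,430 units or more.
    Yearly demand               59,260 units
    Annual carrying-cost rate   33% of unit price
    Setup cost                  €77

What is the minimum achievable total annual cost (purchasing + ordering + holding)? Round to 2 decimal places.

€9,612,381.81

H₁ = 33%×€162 = €53.4600;  H₂ = 33%×€161.51 = €53.2983
EOQ₁ = √(2×59,260×77/53.4600) = 413.17  (< 1,430, feasible at tier 1)
EOQ₂ = √(2×59,260×77/53.2983) = 413.79  (< 1,430 → use Q = 1,430 at tier-2 price)
TC(tier 1 (EOQ₁), Q≈413.2) = €9,622,207.96
TC(tier 2, Q≈1,430.0) = €9,612,381.81
Minimum at tier 2: €9,612,381.81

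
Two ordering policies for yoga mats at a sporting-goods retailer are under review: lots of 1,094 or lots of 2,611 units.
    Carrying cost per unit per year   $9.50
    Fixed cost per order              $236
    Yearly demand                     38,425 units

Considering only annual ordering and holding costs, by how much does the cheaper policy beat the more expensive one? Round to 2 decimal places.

Annual cost at Q: ordering D·S/Q plus holding Q·H/2.
TC(1,094) = (38,425/1,094)×236 + (1,094/2)×9.5 = $13,485.62
TC(2,611) = (38,425/2,611)×236 + (2,611/2)×9.5 = $15,875.36
Lots of 1,094 are cheaper by $2,389.74.

$2,389.74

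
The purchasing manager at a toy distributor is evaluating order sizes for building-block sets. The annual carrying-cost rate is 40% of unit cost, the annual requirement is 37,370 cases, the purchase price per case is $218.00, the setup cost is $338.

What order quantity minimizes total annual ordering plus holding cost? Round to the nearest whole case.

Holding cost per case per year: H = 40% × $218 = $87.2000
Optimal lot size Q* = (2 × 37,370 × $338 / $87.2)^½ ≈ 538.24

538 cases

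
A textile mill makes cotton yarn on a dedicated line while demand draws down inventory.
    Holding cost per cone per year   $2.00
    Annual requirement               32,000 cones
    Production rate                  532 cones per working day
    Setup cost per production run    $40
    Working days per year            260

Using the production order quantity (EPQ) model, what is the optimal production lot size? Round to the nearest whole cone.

1,290 cones

Daily demand d = 32,000/260 = 123.077; p = 532; 1 − d/p = 0.76865
EPQ = √(2DS / (H(1 − d/p)))
    = √(2 × 32,000 × 40 / (2 × 0.76865)) ≈ 1,290.45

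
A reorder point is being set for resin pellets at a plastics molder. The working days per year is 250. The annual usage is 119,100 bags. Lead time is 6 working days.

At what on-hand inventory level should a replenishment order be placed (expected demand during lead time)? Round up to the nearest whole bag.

Daily demand d = 119,100 / 250 = 476.400 bags/day
Demand during lead time = 476.400 × 6 = 2,858.40
Reorder point = 2,858.40 → round up

2,859 bags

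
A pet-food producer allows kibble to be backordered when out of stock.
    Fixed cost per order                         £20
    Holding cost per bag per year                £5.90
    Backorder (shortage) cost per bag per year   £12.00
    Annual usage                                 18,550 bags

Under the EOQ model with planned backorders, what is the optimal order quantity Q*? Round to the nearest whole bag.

Q* = √(2DS/H) · √((H + b)/b)
   = √(2 × 18,550 × 20 / 5.9) · √((5.9 + 12) / 12)
   = 354.630 × 1.2213 ≈ 433.12

433 bags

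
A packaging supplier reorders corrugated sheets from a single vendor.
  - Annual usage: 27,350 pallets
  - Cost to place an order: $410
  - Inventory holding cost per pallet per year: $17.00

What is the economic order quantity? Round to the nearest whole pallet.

1,149 pallets

2DS/H = 2·27,350·410/17 = 1,319,235.29
EOQ = √1,319,235.29 ≈ 1,148.58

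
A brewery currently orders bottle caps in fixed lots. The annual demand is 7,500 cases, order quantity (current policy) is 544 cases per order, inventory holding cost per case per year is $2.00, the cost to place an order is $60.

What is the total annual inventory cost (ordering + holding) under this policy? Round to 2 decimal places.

Annual ordering cost = (D/Q)·S = (7,500/544) × 60 = $827.21
Annual holding cost  = (Q/2)·H = (544/2) × 2 = $544.00
Total = $827.21 + $544.00 = $1,371.21

$1,371.21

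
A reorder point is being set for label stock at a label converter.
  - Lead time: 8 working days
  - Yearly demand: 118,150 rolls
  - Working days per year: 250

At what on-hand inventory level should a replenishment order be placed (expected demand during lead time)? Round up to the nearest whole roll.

Daily demand d = 118,150 / 250 = 472.600 rolls/day
Demand during lead time = 472.600 × 8 = 3,780.80
Reorder point = 3,780.80 → round up

3,781 rolls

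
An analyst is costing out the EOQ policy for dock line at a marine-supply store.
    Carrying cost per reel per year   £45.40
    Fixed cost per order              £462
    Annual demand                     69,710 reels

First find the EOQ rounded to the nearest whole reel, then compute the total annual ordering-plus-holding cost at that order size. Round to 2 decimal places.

£54,076.86

2DS/H = 2·69,710·462/45.4 = 1,418,767.40
EOQ = √1,418,767.40 ≈ 1,191.12 → Q = 1,191 reels
Ordering: D/Q × S = 69,710/1,191 × £462 = £27,041.16
Holding:  Q/2 × H = 1,191/2 × £45.4 = £27,035.70
Total = £27,041.16 + £27,035.70 = £54,076.86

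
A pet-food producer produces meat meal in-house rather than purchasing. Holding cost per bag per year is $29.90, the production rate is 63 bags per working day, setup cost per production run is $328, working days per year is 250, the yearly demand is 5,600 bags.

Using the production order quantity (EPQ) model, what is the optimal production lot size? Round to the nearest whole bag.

d = 5,600/250 = 22.4000 bags/day;  effective holding cost H(1 − d/p) = 29.9·(1 − 22.4000/63) = 19.26889
Q* = √(2DS / H_eff) = √(2·5,600·328 / 19.26889) ≈ 436.63

437 bags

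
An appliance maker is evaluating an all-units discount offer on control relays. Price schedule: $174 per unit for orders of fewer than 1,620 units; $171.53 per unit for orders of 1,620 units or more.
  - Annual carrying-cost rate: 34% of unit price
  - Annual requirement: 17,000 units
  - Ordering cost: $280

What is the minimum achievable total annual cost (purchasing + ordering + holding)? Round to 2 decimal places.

$2,966,187.63

H₁ = 34%×$174 = $59.1600;  H₂ = 34%×$171.53 = $58.3202
EOQ₁ = √(2×17,000×280/59.1600) = 401.15  (< 1,620, feasible at tier 1)
EOQ₂ = √(2×17,000×280/58.3202) = 404.03  (< 1,620 → use Q = 1,620 at tier-2 price)
TC(tier 1 (EOQ₁), Q≈401.1) = $2,981,731.90
TC(tier 2, Q≈1,620.0) = $2,966,187.63
Minimum at tier 2: $2,966,187.63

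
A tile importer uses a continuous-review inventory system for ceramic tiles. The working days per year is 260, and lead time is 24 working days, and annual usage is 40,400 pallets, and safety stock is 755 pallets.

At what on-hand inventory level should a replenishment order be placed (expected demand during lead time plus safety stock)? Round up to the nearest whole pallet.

Daily demand d = 40,400 / 260 = 155.385 pallets/day
Demand during lead time = 155.385 × 24 = 3,729.23
Reorder point = 3,729.23 + 755 = 4,484.23 → round up

4,485 pallets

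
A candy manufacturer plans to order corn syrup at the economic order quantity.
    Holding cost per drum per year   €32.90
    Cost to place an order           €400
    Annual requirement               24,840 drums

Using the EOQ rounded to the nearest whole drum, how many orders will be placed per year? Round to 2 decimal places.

Q* = √(2·D·S / H) = √(2·24,840·400 / 32.9) = √604,012.2 ≈ 777.18 → Q = 777
Orders per year = D/Q = 24,840 / 777 = 31.969

31.97 orders per year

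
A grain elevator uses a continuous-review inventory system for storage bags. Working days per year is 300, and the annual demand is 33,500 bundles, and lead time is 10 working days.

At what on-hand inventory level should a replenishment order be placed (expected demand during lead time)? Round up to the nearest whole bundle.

1,117 bundles

Daily demand d = 33,500 / 300 = 111.667 bundles/day
Demand during lead time = 111.667 × 10 = 1,116.67
Reorder point = 1,116.67 → round up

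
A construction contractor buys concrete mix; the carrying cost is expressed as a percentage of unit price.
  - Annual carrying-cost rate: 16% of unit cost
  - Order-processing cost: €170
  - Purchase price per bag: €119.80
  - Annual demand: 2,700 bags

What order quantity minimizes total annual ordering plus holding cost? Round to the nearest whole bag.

219 bags

H = i·C = 0.16 × €119.8 = €19.1680 per bag-year
Optimal lot size Q* = (2 × 2,700 × €170 / €19.168)^½ ≈ 218.84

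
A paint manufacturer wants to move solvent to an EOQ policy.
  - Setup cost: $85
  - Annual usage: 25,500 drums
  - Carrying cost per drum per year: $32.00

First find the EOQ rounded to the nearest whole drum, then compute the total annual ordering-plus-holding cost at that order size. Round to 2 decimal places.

Q* = √(2·D·S / H) = √(2·25,500·85 / 32) = √135,468.8 ≈ 368.06 → Q = 368 drums
Ordering: D/Q × S = 25,500/368 × $85 = $5,889.95
Holding:  Q/2 × H = 368/2 × $32 = $5,888.00
Total = $5,889.95 + $5,888.00 = $11,777.95

$11,777.95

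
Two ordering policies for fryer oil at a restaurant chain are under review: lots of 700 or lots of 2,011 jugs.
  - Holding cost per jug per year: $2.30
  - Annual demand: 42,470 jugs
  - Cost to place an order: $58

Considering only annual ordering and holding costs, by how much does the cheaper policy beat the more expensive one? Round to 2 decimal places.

Annual cost at Q: ordering D·S/Q plus holding Q·H/2.
TC(700) = (42,470/700)×58 + (700/2)×2.3 = $4,323.94
TC(2,011) = (42,470/2,011)×58 + (2,011/2)×2.3 = $3,537.54
|ΔTC| = |$4,323.94 − $3,537.54| = $786.40

$786.40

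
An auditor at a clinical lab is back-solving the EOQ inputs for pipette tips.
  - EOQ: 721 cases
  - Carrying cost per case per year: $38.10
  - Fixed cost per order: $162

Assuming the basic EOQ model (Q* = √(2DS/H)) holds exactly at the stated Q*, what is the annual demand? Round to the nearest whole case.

61,129 cases per year

From Q* = √(2DS/H) ⇒ Q*² = 2DS/H.
D = Q²H / (2S) = 721² × 38.1 / (2 × 162) = 61,129.45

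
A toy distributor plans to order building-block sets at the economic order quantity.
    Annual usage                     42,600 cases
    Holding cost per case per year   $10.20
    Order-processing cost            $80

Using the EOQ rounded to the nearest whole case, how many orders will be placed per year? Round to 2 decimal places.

Optimal lot size Q* = (2 × 42,600 × $80 / $10.2)^½ ≈ 817.46 → Q = 817
Orders per year = D/Q = 42,600 / 817 = 52.142

52.14 orders per year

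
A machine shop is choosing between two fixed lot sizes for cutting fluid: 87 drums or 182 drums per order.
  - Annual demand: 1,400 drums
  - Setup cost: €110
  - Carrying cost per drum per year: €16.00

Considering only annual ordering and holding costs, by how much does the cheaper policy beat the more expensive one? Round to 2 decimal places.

€163.96

Annual cost at Q: ordering D·S/Q plus holding Q·H/2.
TC(87) = (1,400/87)×110 + (87/2)×16 = €2,466.11
TC(182) = (1,400/182)×110 + (182/2)×16 = €2,302.15
Lots of 182 are cheaper by €163.96.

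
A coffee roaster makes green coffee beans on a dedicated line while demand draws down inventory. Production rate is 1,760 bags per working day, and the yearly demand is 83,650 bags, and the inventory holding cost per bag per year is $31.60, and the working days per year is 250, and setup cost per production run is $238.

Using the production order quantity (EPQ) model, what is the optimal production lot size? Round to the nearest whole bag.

1,247 bags

Daily demand d = 83,650/250 = 334.600; p = 1760; 1 − d/p = 0.80989
EPQ = √(2DS / (H(1 − d/p)))
    = √(2 × 83,650 × 238 / (31.6 × 0.80989)) ≈ 1,247.33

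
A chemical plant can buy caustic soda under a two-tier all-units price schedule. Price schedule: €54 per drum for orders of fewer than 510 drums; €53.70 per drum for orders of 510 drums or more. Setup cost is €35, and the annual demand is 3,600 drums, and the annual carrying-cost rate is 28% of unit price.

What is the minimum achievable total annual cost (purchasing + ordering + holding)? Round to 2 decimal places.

H₁ = 28%×€54 = €15.1200;  H₂ = 28%×€53.70 = €15.0360
EOQ₁ = √(2×3,600×35/15.1200) = 129.10  (< 510, feasible at tier 1)
EOQ₂ = √(2×3,600×35/15.0360) = 129.46  (< 510 → use Q = 510 at tier-2 price)
TC(tier 1 (EOQ₁), Q≈129.1) = €196,351.98
TC(tier 2, Q≈510.0) = €197,401.24
Minimum at tier 1 (EOQ₁): €196,351.98

€196,351.98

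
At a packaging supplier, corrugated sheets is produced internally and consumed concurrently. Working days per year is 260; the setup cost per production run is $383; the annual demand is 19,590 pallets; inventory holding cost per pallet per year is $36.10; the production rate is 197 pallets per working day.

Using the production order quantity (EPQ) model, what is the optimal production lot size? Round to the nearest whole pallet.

820 pallets

d = 19,590/260 = 75.3462 pallets/day;  effective holding cost H(1 − d/p) = 36.1·(1 − 75.3462/197) = 22.29291
Q* = √(2DS / H_eff) = √(2·19,590·383 / 22.29291) ≈ 820.44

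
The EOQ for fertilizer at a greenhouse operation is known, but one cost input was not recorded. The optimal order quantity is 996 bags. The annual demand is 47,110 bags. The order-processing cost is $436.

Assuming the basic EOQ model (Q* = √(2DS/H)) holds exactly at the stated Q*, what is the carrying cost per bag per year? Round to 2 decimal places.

$41.41

EOQ relation: Q² = 2DS/H, so rearrange for the unknown.
H = 2DS / Q² = 2 × 47,110 × 436 / 996² = 41.4105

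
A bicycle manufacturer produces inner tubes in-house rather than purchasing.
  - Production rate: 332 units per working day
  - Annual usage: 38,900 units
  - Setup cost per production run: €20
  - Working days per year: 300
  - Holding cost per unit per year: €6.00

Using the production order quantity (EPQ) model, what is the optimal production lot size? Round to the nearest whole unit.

652 units

Daily demand d = 38,900/300 = 129.667; p = 332; 1 − d/p = 0.60944
EPQ = √(2DS / (H(1 − d/p)))
    = √(2 × 38,900 × 20 / (6 × 0.60944)) ≈ 652.33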